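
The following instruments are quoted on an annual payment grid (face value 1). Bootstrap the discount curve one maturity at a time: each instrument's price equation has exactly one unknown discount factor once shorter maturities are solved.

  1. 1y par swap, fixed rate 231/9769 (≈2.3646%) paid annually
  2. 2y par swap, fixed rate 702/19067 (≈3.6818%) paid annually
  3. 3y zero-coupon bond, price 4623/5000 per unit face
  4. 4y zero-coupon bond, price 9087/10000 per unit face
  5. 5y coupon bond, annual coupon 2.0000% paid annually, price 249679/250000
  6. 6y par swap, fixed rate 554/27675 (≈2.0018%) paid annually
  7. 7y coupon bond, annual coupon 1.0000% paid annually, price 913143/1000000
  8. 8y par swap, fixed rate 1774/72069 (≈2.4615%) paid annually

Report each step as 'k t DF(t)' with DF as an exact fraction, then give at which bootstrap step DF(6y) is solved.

step 1 [1y] swap r/1=231/9769: DF=(1 − 231/9769·(0))/(1+231/9769) = 9769/10000 ≈ 0.976900
step 2 [2y] swap r/1=702/19067: DF=(1 − 702/19067·(0.976900))/(1+702/19067) = 4649/5000 ≈ 0.929800
step 3 [3y] zero: DF = P = 4623/5000 ≈ 0.924600
step 4 [4y] zero: DF = P = 9087/10000 ≈ 0.908700
step 5 [5y] bond c/1=1/50: DF=(249679/250000 − 1/50·(0.976900+0.929800+0.924600+0.908700))/(1+1/50) = 4529/5000 ≈ 0.905800
step 6 [6y] swap r/1=554/27675: DF=(1 − 554/27675·(0.976900+0.929800+0.924600+0.908700+0.905800))/(1+554/27675) = 2223/2500 ≈ 0.889200
step 7 [7y] bond c/1=1/100: DF=(913143/1000000 − 1/100·(0.976900+0.929800+0.924600+0.908700+0.905800+0.889200))/(1+1/100) = 8493/10000 ≈ 0.849300
step 8 [8y] swap r/1=1774/72069: DF=(1 − 1774/72069·(0.976900+0.929800+0.924600+0.908700+0.905800+0.889200+0.849300))/(1+1774/72069) = 4113/5000 ≈ 0.822600

1 1 9769/10000
2 2 4649/5000
3 3 4623/5000
4 4 9087/10000
5 5 4529/5000
6 6 2223/2500
7 7 8493/10000
8 8 4113/5000
DF(6y) is solved at step 6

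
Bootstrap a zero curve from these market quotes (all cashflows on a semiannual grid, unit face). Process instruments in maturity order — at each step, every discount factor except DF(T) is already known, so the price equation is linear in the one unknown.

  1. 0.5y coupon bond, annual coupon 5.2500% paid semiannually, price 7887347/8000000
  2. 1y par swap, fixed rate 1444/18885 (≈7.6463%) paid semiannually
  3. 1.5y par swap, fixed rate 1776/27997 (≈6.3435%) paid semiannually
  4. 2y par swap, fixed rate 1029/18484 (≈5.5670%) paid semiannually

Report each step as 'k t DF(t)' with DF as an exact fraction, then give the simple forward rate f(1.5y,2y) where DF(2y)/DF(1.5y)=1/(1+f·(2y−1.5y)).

1 1/2 9607/10000
2 1 4639/5000
3 3/2 1139/1250
4 2 8971/10000
f(1.5y,2y) = ((1139/1250)/(8971/10000) − 1)/(1/2) = 282/8971 ≈ 3.1435%

step 1 [0.5y] bond c/2=21/800: DF=(7887347/8000000 − 21/800·(0))/(1+21/800) = 9607/10000 ≈ 0.960700
step 2 [1y] swap r/2=722/18885: DF=(1 − 722/18885·(0.960700))/(1+722/18885) = 4639/5000 ≈ 0.927800
step 3 [1.5y] swap r/2=888/27997: DF=(1 − 888/27997·(0.960700+0.927800))/(1+888/27997) = 1139/1250 ≈ 0.911200
step 4 [2y] swap r/2=1029/36968: DF=(1 − 1029/36968·(0.960700+0.927800+0.911200))/(1+1029/36968) = 8971/10000 ≈ 0.897100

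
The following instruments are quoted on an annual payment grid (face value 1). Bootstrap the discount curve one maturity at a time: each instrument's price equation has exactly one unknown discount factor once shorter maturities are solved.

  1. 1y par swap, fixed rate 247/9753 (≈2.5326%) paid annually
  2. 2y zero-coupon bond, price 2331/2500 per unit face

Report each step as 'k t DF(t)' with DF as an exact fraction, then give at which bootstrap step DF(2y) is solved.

step 1 [1y] swap r/1=247/9753: DF=(1 − 247/9753·(0))/(1+247/9753) = 9753/10000 ≈ 0.975300
step 2 [2y] zero: DF = P = 2331/2500 ≈ 0.932400

1 1 9753/10000
2 2 2331/2500
DF(2y) is solved at step 2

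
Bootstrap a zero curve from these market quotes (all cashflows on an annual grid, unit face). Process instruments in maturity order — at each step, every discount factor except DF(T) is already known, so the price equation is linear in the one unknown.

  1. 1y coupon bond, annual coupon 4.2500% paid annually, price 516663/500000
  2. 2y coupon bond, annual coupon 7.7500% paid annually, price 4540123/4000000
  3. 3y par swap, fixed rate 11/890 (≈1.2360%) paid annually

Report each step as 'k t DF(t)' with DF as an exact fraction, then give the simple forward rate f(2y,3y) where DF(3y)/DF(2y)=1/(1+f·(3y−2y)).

1 1 1239/1250
2 2 9821/10000
3 3 9637/10000
f(2y,3y) = ((9821/10000)/(9637/10000) − 1)/(1) = 8/419 ≈ 1.9093%

step 1 [1y] bond c/1=17/400: DF=(516663/500000 − 17/400·(0))/(1+17/400) = 1239/1250 ≈ 0.991200
step 2 [2y] bond c/1=31/400: DF=(4540123/4000000 − 31/400·(0.991200))/(1+31/400) = 9821/10000 ≈ 0.982100
step 3 [3y] swap r/1=11/890: DF=(1 − 11/890·(0.991200+0.982100))/(1+11/890) = 9637/10000 ≈ 0.963700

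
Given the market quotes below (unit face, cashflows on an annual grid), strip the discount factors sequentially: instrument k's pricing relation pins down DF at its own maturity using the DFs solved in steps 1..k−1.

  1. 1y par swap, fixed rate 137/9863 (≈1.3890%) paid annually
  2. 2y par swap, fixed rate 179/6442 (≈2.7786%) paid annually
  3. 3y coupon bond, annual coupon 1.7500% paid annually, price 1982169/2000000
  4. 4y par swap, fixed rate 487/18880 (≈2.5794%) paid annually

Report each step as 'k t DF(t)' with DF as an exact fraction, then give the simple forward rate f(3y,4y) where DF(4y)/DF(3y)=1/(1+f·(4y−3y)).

1 1 9863/10000
2 2 9463/10000
3 3 588/625
4 4 4513/5000
f(3y,4y) = ((588/625)/(4513/5000) − 1)/(1) = 191/4513 ≈ 4.2322%

step 1 [1y] swap r/1=137/9863: DF=(1 − 137/9863·(0))/(1+137/9863) = 9863/10000 ≈ 0.986300
step 2 [2y] swap r/1=179/6442: DF=(1 − 179/6442·(0.986300))/(1+179/6442) = 9463/10000 ≈ 0.946300
step 3 [3y] bond c/1=7/400: DF=(1982169/2000000 − 7/400·(0.986300+0.946300))/(1+7/400) = 588/625 ≈ 0.940800
step 4 [4y] swap r/1=487/18880: DF=(1 − 487/18880·(0.986300+0.946300+0.940800))/(1+487/18880) = 4513/5000 ≈ 0.902600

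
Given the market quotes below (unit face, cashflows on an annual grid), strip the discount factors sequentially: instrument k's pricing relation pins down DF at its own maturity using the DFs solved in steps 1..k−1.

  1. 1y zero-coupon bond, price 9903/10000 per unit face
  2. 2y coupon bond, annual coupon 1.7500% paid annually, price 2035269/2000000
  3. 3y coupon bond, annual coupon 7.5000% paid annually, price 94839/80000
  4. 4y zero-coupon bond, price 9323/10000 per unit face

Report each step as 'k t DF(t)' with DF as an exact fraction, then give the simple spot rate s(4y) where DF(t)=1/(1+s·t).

1 1 9903/10000
2 2 9831/10000
3 3 9651/10000
4 4 9323/10000
s(4y) = (1/(9323/10000) − 1)/(4) = 677/37292 ≈ 1.8154%

step 1 [1y] zero: DF = P = 9903/10000 ≈ 0.990300
step 2 [2y] bond c/1=7/400: DF=(2035269/2000000 − 7/400·(0.990300))/(1+7/400) = 9831/10000 ≈ 0.983100
step 3 [3y] bond c/1=3/40: DF=(94839/80000 − 3/40·(0.990300+0.983100))/(1+3/40) = 9651/10000 ≈ 0.965100
step 4 [4y] zero: DF = P = 9323/10000 ≈ 0.932300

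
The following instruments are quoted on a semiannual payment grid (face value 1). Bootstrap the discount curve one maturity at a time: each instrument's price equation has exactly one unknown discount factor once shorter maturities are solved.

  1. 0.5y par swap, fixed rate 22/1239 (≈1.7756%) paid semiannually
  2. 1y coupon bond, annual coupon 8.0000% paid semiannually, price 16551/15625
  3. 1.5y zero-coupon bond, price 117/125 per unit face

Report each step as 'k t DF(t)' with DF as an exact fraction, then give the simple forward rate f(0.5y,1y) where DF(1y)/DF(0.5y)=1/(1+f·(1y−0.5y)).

1 1/2 1239/1250
2 1 2451/2500
3 3/2 117/125
f(0.5y,1y) = ((1239/1250)/(2451/2500) − 1)/(1/2) = 18/817 ≈ 2.2032%

step 1 [0.5y] swap r/2=11/1239: DF=(1 − 11/1239·(0))/(1+11/1239) = 1239/1250 ≈ 0.991200
step 2 [1y] bond c/2=1/25: DF=(16551/15625 − 1/25·(0.991200))/(1+1/25) = 2451/2500 ≈ 0.980400
step 3 [1.5y] zero: DF = P = 117/125 ≈ 0.936000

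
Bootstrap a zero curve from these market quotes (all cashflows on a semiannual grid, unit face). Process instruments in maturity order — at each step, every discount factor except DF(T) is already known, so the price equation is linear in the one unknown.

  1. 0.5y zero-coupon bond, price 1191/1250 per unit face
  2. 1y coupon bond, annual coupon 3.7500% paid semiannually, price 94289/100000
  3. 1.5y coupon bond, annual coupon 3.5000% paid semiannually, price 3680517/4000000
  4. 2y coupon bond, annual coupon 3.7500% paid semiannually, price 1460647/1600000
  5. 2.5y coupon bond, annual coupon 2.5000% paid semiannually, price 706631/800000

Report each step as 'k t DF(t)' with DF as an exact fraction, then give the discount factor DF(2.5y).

step 1 [0.5y] zero: DF = P = 1191/1250 ≈ 0.952800
step 2 [1y] bond c/2=3/160: DF=(94289/100000 − 3/160·(0.952800))/(1+3/160) = 227/250 ≈ 0.908000
step 3 [1.5y] bond c/2=7/400: DF=(3680517/4000000 − 7/400·(0.952800+0.908000))/(1+7/400) = 8723/10000 ≈ 0.872300
step 4 [2y] bond c/2=3/160: DF=(1460647/1600000 − 3/160·(0.952800+0.908000+0.872300))/(1+3/160) = 4229/5000 ≈ 0.845800
step 5 [2.5y] bond c/2=1/80: DF=(706631/800000 − 1/80·(0.952800+0.908000+0.872300+0.845800))/(1+1/80) = 4141/5000 ≈ 0.828200

1 1/2 1191/1250
2 1 227/250
3 3/2 8723/10000
4 2 4229/5000
5 5/2 4141/5000
DF(2.5y) = 4141/5000 ≈ 0.828200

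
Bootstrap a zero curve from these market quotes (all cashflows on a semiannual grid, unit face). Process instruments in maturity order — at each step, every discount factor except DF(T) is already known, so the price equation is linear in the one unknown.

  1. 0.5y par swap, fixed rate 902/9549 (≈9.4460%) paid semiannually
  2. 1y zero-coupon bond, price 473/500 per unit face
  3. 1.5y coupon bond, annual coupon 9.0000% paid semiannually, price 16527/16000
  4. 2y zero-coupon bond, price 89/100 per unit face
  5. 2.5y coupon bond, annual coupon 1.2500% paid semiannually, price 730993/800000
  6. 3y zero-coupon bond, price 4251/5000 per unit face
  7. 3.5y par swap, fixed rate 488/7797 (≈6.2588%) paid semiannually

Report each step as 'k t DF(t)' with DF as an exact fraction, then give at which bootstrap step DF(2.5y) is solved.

1 1/2 9549/10000
2 1 473/500
3 3/2 4533/5000
4 2 89/100
5 5/2 8851/10000
6 3 4251/5000
7 7/2 503/625
DF(2.5y) is solved at step 5

step 1 [0.5y] swap r/2=451/9549: DF=(1 − 451/9549·(0))/(1+451/9549) = 9549/10000 ≈ 0.954900
step 2 [1y] zero: DF = P = 473/500 ≈ 0.946000
step 3 [1.5y] bond c/2=9/200: DF=(16527/16000 − 9/200·(0.954900+0.946000))/(1+9/200) = 4533/5000 ≈ 0.906600
step 4 [2y] zero: DF = P = 89/100 ≈ 0.890000
step 5 [2.5y] bond c/2=1/160: DF=(730993/800000 − 1/160·(0.954900+0.946000+0.906600+0.890000))/(1+1/160) = 8851/10000 ≈ 0.885100
step 6 [3y] zero: DF = P = 4251/5000 ≈ 0.850200
step 7 [3.5y] swap r/2=244/7797: DF=(1 − 244/7797·(0.954900+0.946000+0.906600+0.890000+0.885100+0.850200))/(1+244/7797) = 503/625 ≈ 0.804800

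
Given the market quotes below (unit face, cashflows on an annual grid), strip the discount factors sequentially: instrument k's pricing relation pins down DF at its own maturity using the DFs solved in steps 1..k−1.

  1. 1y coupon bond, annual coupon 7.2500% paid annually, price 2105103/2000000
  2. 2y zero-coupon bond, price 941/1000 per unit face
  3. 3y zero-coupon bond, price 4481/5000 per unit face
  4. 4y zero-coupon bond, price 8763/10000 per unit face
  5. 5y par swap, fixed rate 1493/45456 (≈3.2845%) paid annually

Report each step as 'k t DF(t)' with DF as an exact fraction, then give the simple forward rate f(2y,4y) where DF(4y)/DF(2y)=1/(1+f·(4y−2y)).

step 1 [1y] bond c/1=29/400: DF=(2105103/2000000 − 29/400·(0))/(1+29/400) = 4907/5000 ≈ 0.981400
step 2 [2y] zero: DF = P = 941/1000 ≈ 0.941000
step 3 [3y] zero: DF = P = 4481/5000 ≈ 0.896200
step 4 [4y] zero: DF = P = 8763/10000 ≈ 0.876300
step 5 [5y] swap r/1=1493/45456: DF=(1 − 1493/45456·(0.981400+0.941000+0.896200+0.876300))/(1+1493/45456) = 8507/10000 ≈ 0.850700

1 1 4907/5000
2 2 941/1000
3 3 4481/5000
4 4 8763/10000
5 5 8507/10000
f(2y,4y) = ((941/1000)/(8763/10000) − 1)/(2) = 647/17526 ≈ 3.6917%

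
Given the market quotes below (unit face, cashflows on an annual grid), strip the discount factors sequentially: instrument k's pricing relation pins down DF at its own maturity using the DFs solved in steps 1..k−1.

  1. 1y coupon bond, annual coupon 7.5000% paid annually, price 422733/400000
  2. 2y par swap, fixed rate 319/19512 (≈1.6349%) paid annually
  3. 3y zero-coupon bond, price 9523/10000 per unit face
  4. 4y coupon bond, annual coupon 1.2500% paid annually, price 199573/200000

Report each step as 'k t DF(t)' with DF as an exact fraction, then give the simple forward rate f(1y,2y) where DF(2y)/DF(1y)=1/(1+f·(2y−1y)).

step 1 [1y] bond c/1=3/40: DF=(422733/400000 − 3/40·(0))/(1+3/40) = 9831/10000 ≈ 0.983100
step 2 [2y] swap r/1=319/19512: DF=(1 − 319/19512·(0.983100))/(1+319/19512) = 9681/10000 ≈ 0.968100
step 3 [3y] zero: DF = P = 9523/10000 ≈ 0.952300
step 4 [4y] bond c/1=1/80: DF=(199573/200000 − 1/80·(0.983100+0.968100+0.952300))/(1+1/80) = 9497/10000 ≈ 0.949700

1 1 9831/10000
2 2 9681/10000
3 3 9523/10000
4 4 9497/10000
f(1y,2y) = ((9831/10000)/(9681/10000) − 1)/(1) = 50/3227 ≈ 1.5494%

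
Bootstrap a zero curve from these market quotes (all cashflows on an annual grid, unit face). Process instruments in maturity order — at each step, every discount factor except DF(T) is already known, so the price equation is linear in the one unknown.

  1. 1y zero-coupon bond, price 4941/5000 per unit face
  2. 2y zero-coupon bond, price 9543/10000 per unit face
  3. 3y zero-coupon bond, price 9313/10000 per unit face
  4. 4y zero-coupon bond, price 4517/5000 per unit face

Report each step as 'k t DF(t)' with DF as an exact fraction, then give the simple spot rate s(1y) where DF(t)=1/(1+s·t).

1 1 4941/5000
2 2 9543/10000
3 3 9313/10000
4 4 4517/5000
s(1y) = (1/(4941/5000) − 1)/(1) = 59/4941 ≈ 1.1941%

step 1 [1y] zero: DF = P = 4941/5000 ≈ 0.988200
step 2 [2y] zero: DF = P = 9543/10000 ≈ 0.954300
step 3 [3y] zero: DF = P = 9313/10000 ≈ 0.931300
step 4 [4y] zero: DF = P = 4517/5000 ≈ 0.903400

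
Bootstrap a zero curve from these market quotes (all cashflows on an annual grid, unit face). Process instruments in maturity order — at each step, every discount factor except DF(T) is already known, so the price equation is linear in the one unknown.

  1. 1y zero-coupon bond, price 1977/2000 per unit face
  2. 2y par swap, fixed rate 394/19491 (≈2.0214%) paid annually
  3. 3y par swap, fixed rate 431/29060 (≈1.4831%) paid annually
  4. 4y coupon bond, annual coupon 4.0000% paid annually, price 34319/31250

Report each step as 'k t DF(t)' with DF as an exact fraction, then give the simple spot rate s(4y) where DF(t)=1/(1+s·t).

step 1 [1y] zero: DF = P = 1977/2000 ≈ 0.988500
step 2 [2y] swap r/1=394/19491: DF=(1 − 394/19491·(0.988500))/(1+394/19491) = 4803/5000 ≈ 0.960600
step 3 [3y] swap r/1=431/29060: DF=(1 − 431/29060·(0.988500+0.960600))/(1+431/29060) = 9569/10000 ≈ 0.956900
step 4 [4y] bond c/1=1/25: DF=(34319/31250 − 1/25·(0.988500+0.960600+0.956900))/(1+1/25) = 4721/5000 ≈ 0.944200

1 1 1977/2000
2 2 4803/5000
3 3 9569/10000
4 4 4721/5000
s(4y) = (1/(4721/5000) − 1)/(4) = 279/18884 ≈ 1.4774%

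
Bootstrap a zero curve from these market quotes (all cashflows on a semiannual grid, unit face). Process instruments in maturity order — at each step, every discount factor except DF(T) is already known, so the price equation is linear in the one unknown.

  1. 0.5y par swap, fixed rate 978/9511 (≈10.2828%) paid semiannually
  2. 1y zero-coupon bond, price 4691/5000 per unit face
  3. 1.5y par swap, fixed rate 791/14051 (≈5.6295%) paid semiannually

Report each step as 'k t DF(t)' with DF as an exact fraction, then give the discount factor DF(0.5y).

step 1 [0.5y] swap r/2=489/9511: DF=(1 − 489/9511·(0))/(1+489/9511) = 9511/10000 ≈ 0.951100
step 2 [1y] zero: DF = P = 4691/5000 ≈ 0.938200
step 3 [1.5y] swap r/2=791/28102: DF=(1 − 791/28102·(0.951100+0.938200))/(1+791/28102) = 9209/10000 ≈ 0.920900

1 1/2 9511/10000
2 1 4691/5000
3 3/2 9209/10000
DF(0.5y) = 9511/10000 ≈ 0.951100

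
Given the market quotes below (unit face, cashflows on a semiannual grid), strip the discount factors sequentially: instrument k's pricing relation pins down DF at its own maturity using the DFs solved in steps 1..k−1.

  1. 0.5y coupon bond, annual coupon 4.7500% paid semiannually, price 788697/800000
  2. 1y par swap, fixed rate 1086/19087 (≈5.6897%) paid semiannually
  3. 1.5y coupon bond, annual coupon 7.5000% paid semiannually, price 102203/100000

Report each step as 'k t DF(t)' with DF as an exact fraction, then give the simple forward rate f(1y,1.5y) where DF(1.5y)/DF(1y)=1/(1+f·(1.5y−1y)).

step 1 [0.5y] bond c/2=19/800: DF=(788697/800000 − 19/800·(0))/(1+19/800) = 963/1000 ≈ 0.963000
step 2 [1y] swap r/2=543/19087: DF=(1 − 543/19087·(0.963000))/(1+543/19087) = 9457/10000 ≈ 0.945700
step 3 [1.5y] bond c/2=3/80: DF=(102203/100000 − 3/80·(0.963000+0.945700))/(1+3/80) = 9161/10000 ≈ 0.916100

1 1/2 963/1000
2 1 9457/10000
3 3/2 9161/10000
f(1y,1.5y) = ((9457/10000)/(9161/10000) − 1)/(1/2) = 592/9161 ≈ 6.4622%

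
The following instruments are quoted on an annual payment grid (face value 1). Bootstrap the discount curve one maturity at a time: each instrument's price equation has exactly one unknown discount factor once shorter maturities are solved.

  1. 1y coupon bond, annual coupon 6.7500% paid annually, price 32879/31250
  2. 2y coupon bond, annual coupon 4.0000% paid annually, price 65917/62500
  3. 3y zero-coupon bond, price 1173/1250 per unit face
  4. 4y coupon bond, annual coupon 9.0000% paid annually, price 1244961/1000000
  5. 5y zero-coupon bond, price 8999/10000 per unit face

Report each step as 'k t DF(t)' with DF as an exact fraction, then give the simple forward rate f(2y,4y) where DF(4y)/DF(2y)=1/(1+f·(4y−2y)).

step 1 [1y] bond c/1=27/400: DF=(32879/31250 − 27/400·(0))/(1+27/400) = 616/625 ≈ 0.985600
step 2 [2y] bond c/1=1/25: DF=(65917/62500 − 1/25·(0.985600))/(1+1/25) = 4881/5000 ≈ 0.976200
step 3 [3y] zero: DF = P = 1173/1250 ≈ 0.938400
step 4 [4y] bond c/1=9/100: DF=(1244961/1000000 − 9/100·(0.985600+0.976200+0.938400))/(1+9/100) = 9027/10000 ≈ 0.902700
step 5 [5y] zero: DF = P = 8999/10000 ≈ 0.899900

1 1 616/625
2 2 4881/5000
3 3 1173/1250
4 4 9027/10000
5 5 8999/10000
f(2y,4y) = ((4881/5000)/(9027/10000) − 1)/(2) = 245/6018 ≈ 4.0711%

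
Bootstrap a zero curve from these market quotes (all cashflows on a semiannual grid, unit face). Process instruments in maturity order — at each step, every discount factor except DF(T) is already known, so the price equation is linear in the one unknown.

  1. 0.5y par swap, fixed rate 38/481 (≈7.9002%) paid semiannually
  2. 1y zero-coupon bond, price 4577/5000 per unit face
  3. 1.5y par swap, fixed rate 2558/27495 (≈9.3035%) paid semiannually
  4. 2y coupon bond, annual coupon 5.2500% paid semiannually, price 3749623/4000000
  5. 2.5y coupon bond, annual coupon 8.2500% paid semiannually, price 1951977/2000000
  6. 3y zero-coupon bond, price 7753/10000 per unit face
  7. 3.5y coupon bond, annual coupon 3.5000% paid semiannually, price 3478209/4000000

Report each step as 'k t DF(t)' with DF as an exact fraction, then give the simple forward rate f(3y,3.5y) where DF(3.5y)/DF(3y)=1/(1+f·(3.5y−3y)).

step 1 [0.5y] swap r/2=19/481: DF=(1 − 19/481·(0))/(1+19/481) = 481/500 ≈ 0.962000
step 2 [1y] zero: DF = P = 4577/5000 ≈ 0.915400
step 3 [1.5y] swap r/2=1279/27495: DF=(1 − 1279/27495·(0.962000+0.915400))/(1+1279/27495) = 8721/10000 ≈ 0.872100
step 4 [2y] bond c/2=21/800: DF=(3749623/4000000 − 21/800·(0.962000+0.915400+0.872100))/(1+21/800) = 8431/10000 ≈ 0.843100
step 5 [2.5y] bond c/2=33/800: DF=(1951977/2000000 − 33/800·(0.962000+0.915400+0.872100+0.843100))/(1+33/800) = 159/200 ≈ 0.795000
step 6 [3y] zero: DF = P = 7753/10000 ≈ 0.775300
step 7 [3.5y] bond c/2=7/400: DF=(3478209/4000000 − 7/400·(0.962000+0.915400+0.872100+0.843100+0.795000+0.775300))/(1+7/400) = 3829/5000 ≈ 0.765800

1 1/2 481/500
2 1 4577/5000
3 3/2 8721/10000
4 2 8431/10000
5 5/2 159/200
6 3 7753/10000
7 7/2 3829/5000
f(3y,3.5y) = ((7753/10000)/(3829/5000) − 1)/(1/2) = 95/3829 ≈ 2.4811%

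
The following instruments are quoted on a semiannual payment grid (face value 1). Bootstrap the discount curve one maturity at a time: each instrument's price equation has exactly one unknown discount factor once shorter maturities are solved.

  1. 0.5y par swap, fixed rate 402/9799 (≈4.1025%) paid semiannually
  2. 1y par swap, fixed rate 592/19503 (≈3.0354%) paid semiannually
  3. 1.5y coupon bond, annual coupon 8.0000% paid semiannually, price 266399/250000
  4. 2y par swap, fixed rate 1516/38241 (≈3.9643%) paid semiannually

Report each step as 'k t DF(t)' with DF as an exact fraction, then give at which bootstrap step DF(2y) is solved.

1 1/2 9799/10000
2 1 1213/1250
3 3/2 1187/1250
4 2 4621/5000
DF(2y) is solved at step 4

step 1 [0.5y] swap r/2=201/9799: DF=(1 − 201/9799·(0))/(1+201/9799) = 9799/10000 ≈ 0.979900
step 2 [1y] swap r/2=296/19503: DF=(1 − 296/19503·(0.979900))/(1+296/19503) = 1213/1250 ≈ 0.970400
step 3 [1.5y] bond c/2=1/25: DF=(266399/250000 − 1/25·(0.979900+0.970400))/(1+1/25) = 1187/1250 ≈ 0.949600
step 4 [2y] swap r/2=758/38241: DF=(1 − 758/38241·(0.979900+0.970400+0.949600))/(1+758/38241) = 4621/5000 ≈ 0.924200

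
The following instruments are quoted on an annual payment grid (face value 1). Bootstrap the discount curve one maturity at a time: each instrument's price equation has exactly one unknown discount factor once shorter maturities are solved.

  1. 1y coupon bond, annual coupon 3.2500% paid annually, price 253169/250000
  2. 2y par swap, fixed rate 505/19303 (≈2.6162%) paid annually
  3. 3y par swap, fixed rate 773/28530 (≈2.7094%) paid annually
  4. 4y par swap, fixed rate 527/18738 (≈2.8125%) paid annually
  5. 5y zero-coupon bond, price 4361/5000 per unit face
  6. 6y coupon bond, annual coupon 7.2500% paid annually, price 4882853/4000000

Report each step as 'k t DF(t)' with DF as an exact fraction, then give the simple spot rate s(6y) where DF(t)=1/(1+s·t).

1 1 613/625
2 2 1899/2000
3 3 9227/10000
4 4 4473/5000
5 5 4361/5000
6 6 8259/10000
s(6y) = (1/(8259/10000) − 1)/(6) = 1741/49554 ≈ 3.5133%

step 1 [1y] bond c/1=13/400: DF=(253169/250000 − 13/400·(0))/(1+13/400) = 613/625 ≈ 0.980800
step 2 [2y] swap r/1=505/19303: DF=(1 − 505/19303·(0.980800))/(1+505/19303) = 1899/2000 ≈ 0.949500
step 3 [3y] swap r/1=773/28530: DF=(1 − 773/28530·(0.980800+0.949500))/(1+773/28530) = 9227/10000 ≈ 0.922700
step 4 [4y] swap r/1=527/18738: DF=(1 − 527/18738·(0.980800+0.949500+0.922700))/(1+527/18738) = 4473/5000 ≈ 0.894600
step 5 [5y] zero: DF = P = 4361/5000 ≈ 0.872200
step 6 [6y] bond c/1=29/400: DF=(4882853/4000000 − 29/400·(0.980800+0.949500+0.922700+0.894600+0.872200))/(1+29/400) = 8259/10000 ≈ 0.825900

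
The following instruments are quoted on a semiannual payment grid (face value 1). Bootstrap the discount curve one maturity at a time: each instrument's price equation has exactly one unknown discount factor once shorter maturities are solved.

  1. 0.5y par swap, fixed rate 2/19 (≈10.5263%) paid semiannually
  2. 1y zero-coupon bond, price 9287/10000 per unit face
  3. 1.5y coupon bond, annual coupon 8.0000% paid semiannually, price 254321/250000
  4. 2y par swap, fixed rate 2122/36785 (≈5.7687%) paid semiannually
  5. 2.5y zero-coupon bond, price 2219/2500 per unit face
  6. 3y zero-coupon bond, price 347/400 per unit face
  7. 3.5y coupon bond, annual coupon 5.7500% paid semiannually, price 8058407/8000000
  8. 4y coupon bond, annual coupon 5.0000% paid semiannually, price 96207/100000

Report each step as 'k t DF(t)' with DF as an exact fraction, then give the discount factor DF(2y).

1 1/2 19/20
2 1 9287/10000
3 3/2 9059/10000
4 2 8939/10000
5 5/2 2219/2500
6 3 347/400
7 7/2 8273/10000
8 4 7859/10000
DF(2y) = 8939/10000 ≈ 0.893900

step 1 [0.5y] swap r/2=1/19: DF=(1 − 1/19·(0))/(1+1/19) = 19/20 ≈ 0.950000
step 2 [1y] zero: DF = P = 9287/10000 ≈ 0.928700
step 3 [1.5y] bond c/2=1/25: DF=(254321/250000 − 1/25·(0.950000+0.928700))/(1+1/25) = 9059/10000 ≈ 0.905900
step 4 [2y] swap r/2=1061/36785: DF=(1 − 1061/36785·(0.950000+0.928700+0.905900))/(1+1061/36785) = 8939/10000 ≈ 0.893900
step 5 [2.5y] zero: DF = P = 2219/2500 ≈ 0.887600
step 6 [3y] zero: DF = P = 347/400 ≈ 0.867500
step 7 [3.5y] bond c/2=23/800: DF=(8058407/8000000 − 23/800·(0.950000+0.928700+0.905900+0.893900+0.887600+0.867500))/(1+23/800) = 8273/10000 ≈ 0.827300
step 8 [4y] bond c/2=1/40: DF=(96207/100000 − 1/40·(0.950000+0.928700+0.905900+0.893900+0.887600+0.867500+0.827300))/(1+1/40) = 7859/10000 ≈ 0.785900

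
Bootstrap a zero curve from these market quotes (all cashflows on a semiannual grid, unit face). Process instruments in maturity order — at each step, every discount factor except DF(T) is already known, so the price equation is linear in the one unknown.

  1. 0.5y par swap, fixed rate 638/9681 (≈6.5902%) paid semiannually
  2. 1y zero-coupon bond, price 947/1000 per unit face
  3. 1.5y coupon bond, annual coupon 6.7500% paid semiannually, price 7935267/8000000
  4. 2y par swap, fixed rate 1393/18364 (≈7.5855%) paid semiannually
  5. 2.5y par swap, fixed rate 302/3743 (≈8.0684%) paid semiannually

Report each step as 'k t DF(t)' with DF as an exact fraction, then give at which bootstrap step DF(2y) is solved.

step 1 [0.5y] swap r/2=319/9681: DF=(1 − 319/9681·(0))/(1+319/9681) = 9681/10000 ≈ 0.968100
step 2 [1y] zero: DF = P = 947/1000 ≈ 0.947000
step 3 [1.5y] bond c/2=27/800: DF=(7935267/8000000 − 27/800·(0.968100+0.947000))/(1+27/800) = 897/1000 ≈ 0.897000
step 4 [2y] swap r/2=1393/36728: DF=(1 − 1393/36728·(0.968100+0.947000+0.897000))/(1+1393/36728) = 8607/10000 ≈ 0.860700
step 5 [2.5y] swap r/2=151/3743: DF=(1 − 151/3743·(0.968100+0.947000+0.897000+0.860700))/(1+151/3743) = 2047/2500 ≈ 0.818800

1 1/2 9681/10000
2 1 947/1000
3 3/2 897/1000
4 2 8607/10000
5 5/2 2047/2500
DF(2y) is solved at step 4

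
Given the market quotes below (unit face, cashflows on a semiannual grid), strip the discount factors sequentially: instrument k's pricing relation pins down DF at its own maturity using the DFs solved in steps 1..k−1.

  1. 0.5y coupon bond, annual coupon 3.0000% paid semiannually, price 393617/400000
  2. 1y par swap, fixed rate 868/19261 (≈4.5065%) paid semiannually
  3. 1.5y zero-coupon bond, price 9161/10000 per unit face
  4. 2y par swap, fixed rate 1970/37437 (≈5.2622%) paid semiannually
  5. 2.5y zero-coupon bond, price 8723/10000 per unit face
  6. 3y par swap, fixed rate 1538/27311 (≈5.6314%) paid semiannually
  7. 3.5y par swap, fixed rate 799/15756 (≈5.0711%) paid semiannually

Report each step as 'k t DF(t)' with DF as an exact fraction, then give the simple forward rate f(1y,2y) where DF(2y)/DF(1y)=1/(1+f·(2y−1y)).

1 1/2 1939/2000
2 1 4783/5000
3 3/2 9161/10000
4 2 1803/2000
5 5/2 8723/10000
6 3 4231/5000
7 7/2 4201/5000
f(1y,2y) = ((4783/5000)/(1803/2000) − 1)/(1) = 551/9015 ≈ 6.1120%

step 1 [0.5y] bond c/2=3/200: DF=(393617/400000 − 3/200·(0))/(1+3/200) = 1939/2000 ≈ 0.969500
step 2 [1y] swap r/2=434/19261: DF=(1 − 434/19261·(0.969500))/(1+434/19261) = 4783/5000 ≈ 0.956600
step 3 [1.5y] zero: DF = P = 9161/10000 ≈ 0.916100
step 4 [2y] swap r/2=985/37437: DF=(1 − 985/37437·(0.969500+0.956600+0.916100))/(1+985/37437) = 1803/2000 ≈ 0.901500
step 5 [2.5y] zero: DF = P = 8723/10000 ≈ 0.872300
step 6 [3y] swap r/2=769/27311: DF=(1 − 769/27311·(0.969500+0.956600+0.916100+0.901500+0.872300))/(1+769/27311) = 4231/5000 ≈ 0.846200
step 7 [3.5y] swap r/2=799/31512: DF=(1 − 799/31512·(0.969500+0.956600+0.916100+0.901500+0.872300+0.846200))/(1+799/31512) = 4201/5000 ≈ 0.840200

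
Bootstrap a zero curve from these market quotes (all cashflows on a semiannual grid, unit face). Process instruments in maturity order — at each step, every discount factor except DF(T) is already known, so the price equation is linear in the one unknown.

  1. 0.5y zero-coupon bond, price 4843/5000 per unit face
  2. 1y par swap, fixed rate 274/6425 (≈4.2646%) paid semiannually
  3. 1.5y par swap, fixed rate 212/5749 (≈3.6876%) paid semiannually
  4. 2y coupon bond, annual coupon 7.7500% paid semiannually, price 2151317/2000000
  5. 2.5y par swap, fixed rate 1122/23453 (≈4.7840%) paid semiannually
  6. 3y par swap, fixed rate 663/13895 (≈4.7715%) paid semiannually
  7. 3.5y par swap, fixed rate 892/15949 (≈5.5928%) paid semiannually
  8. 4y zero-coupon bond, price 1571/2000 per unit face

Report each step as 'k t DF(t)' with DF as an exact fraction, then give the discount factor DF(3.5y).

step 1 [0.5y] zero: DF = P = 4843/5000 ≈ 0.968600
step 2 [1y] swap r/2=137/6425: DF=(1 − 137/6425·(0.968600))/(1+137/6425) = 9589/10000 ≈ 0.958900
step 3 [1.5y] swap r/2=106/5749: DF=(1 − 106/5749·(0.968600+0.958900))/(1+106/5749) = 947/1000 ≈ 0.947000
step 4 [2y] bond c/2=31/800: DF=(2151317/2000000 − 31/800·(0.968600+0.958900+0.947000))/(1+31/800) = 9283/10000 ≈ 0.928300
step 5 [2.5y] swap r/2=561/23453: DF=(1 − 561/23453·(0.968600+0.958900+0.947000+0.928300))/(1+561/23453) = 4439/5000 ≈ 0.887800
step 6 [3y] swap r/2=663/27790: DF=(1 − 663/27790·(0.968600+0.958900+0.947000+0.928300+0.887800))/(1+663/27790) = 4337/5000 ≈ 0.867400
step 7 [3.5y] swap r/2=446/15949: DF=(1 − 446/15949·(0.968600+0.958900+0.947000+0.928300+0.887800+0.867400))/(1+446/15949) = 1027/1250 ≈ 0.821600
step 8 [4y] zero: DF = P = 1571/2000 ≈ 0.785500

1 1/2 4843/5000
2 1 9589/10000
3 3/2 947/1000
4 2 9283/10000
5 5/2 4439/5000
6 3 4337/5000
7 7/2 1027/1250
8 4 1571/2000
DF(3.5y) = 1027/1250 ≈ 0.821600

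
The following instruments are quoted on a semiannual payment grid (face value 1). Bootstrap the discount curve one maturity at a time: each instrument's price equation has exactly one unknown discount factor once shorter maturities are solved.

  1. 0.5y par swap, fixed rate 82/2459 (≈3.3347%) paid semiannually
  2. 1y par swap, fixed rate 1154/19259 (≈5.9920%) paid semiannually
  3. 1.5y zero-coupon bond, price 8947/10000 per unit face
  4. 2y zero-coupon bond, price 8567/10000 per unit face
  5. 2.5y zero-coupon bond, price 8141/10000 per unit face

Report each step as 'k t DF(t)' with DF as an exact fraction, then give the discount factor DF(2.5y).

step 1 [0.5y] swap r/2=41/2459: DF=(1 − 41/2459·(0))/(1+41/2459) = 2459/2500 ≈ 0.983600
step 2 [1y] swap r/2=577/19259: DF=(1 − 577/19259·(0.983600))/(1+577/19259) = 9423/10000 ≈ 0.942300
step 3 [1.5y] zero: DF = P = 8947/10000 ≈ 0.894700
step 4 [2y] zero: DF = P = 8567/10000 ≈ 0.856700
step 5 [2.5y] zero: DF = P = 8141/10000 ≈ 0.814100

1 1/2 2459/2500
2 1 9423/10000
3 3/2 8947/10000
4 2 8567/10000
5 5/2 8141/10000
DF(2.5y) = 8141/10000 ≈ 0.814100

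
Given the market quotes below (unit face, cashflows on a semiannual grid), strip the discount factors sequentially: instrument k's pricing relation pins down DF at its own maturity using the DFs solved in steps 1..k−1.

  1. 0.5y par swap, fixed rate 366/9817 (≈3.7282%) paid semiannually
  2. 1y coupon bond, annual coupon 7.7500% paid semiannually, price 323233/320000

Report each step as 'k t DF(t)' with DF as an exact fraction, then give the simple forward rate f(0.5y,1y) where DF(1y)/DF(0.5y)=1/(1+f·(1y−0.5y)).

1 1/2 9817/10000
2 1 4679/5000
f(0.5y,1y) = ((9817/10000)/(4679/5000) − 1)/(1/2) = 459/4679 ≈ 9.8098%

step 1 [0.5y] swap r/2=183/9817: DF=(1 − 183/9817·(0))/(1+183/9817) = 9817/10000 ≈ 0.981700
step 2 [1y] bond c/2=31/800: DF=(323233/320000 − 31/800·(0.981700))/(1+31/800) = 4679/5000 ≈ 0.935800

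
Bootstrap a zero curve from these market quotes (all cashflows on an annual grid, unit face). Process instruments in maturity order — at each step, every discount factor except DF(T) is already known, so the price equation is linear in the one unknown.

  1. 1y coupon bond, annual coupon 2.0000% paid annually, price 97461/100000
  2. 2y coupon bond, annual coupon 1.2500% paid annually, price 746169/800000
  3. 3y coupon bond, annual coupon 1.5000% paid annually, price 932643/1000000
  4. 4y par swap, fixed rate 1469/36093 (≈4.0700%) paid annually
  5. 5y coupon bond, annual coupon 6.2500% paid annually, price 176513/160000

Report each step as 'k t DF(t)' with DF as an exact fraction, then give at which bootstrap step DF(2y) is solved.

1 1 1911/2000
2 2 4547/5000
3 3 8913/10000
4 4 8531/10000
5 5 413/500
DF(2y) is solved at step 2

step 1 [1y] bond c/1=1/50: DF=(97461/100000 − 1/50·(0))/(1+1/50) = 1911/2000 ≈ 0.955500
step 2 [2y] bond c/1=1/80: DF=(746169/800000 − 1/80·(0.955500))/(1+1/80) = 4547/5000 ≈ 0.909400
step 3 [3y] bond c/1=3/200: DF=(932643/1000000 − 3/200·(0.955500+0.909400))/(1+3/200) = 8913/10000 ≈ 0.891300
step 4 [4y] swap r/1=1469/36093: DF=(1 − 1469/36093·(0.955500+0.909400+0.891300))/(1+1469/36093) = 8531/10000 ≈ 0.853100
step 5 [5y] bond c/1=1/16: DF=(176513/160000 − 1/16·(0.955500+0.909400+0.891300+0.853100))/(1+1/16) = 413/500 ≈ 0.826000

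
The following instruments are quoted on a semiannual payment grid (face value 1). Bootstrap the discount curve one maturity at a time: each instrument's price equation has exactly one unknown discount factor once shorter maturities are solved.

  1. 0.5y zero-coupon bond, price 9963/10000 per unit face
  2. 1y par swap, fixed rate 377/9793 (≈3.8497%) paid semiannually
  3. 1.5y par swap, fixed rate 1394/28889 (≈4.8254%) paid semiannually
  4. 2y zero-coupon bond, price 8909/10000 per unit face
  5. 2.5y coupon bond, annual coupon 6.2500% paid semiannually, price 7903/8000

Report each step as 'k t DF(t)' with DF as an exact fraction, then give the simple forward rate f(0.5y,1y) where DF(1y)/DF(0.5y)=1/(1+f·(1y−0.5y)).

step 1 [0.5y] zero: DF = P = 9963/10000 ≈ 0.996300
step 2 [1y] swap r/2=377/19586: DF=(1 − 377/19586·(0.996300))/(1+377/19586) = 9623/10000 ≈ 0.962300
step 3 [1.5y] swap r/2=697/28889: DF=(1 − 697/28889·(0.996300+0.962300))/(1+697/28889) = 9303/10000 ≈ 0.930300
step 4 [2y] zero: DF = P = 8909/10000 ≈ 0.890900
step 5 [2.5y] bond c/2=1/32: DF=(7903/8000 − 1/32·(0.996300+0.962300+0.930300+0.890900))/(1+1/32) = 4217/5000 ≈ 0.843400

1 1/2 9963/10000
2 1 9623/10000
3 3/2 9303/10000
4 2 8909/10000
5 5/2 4217/5000
f(0.5y,1y) = ((9963/10000)/(9623/10000) − 1)/(1/2) = 680/9623 ≈ 7.0664%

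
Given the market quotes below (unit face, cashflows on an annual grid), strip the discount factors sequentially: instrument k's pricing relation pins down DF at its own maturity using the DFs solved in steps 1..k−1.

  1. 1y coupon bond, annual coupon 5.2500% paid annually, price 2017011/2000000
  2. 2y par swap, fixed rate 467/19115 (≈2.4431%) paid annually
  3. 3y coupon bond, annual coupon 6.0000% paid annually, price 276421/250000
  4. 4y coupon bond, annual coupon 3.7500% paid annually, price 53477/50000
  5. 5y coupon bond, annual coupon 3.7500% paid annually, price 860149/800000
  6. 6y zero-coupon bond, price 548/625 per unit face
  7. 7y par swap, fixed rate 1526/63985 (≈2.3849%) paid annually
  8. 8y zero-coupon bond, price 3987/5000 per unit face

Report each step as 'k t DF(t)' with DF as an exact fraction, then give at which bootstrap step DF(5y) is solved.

step 1 [1y] bond c/1=21/400: DF=(2017011/2000000 − 21/400·(0))/(1+21/400) = 4791/5000 ≈ 0.958200
step 2 [2y] swap r/1=467/19115: DF=(1 − 467/19115·(0.958200))/(1+467/19115) = 9533/10000 ≈ 0.953300
step 3 [3y] bond c/1=3/50: DF=(276421/250000 − 3/50·(0.958200+0.953300))/(1+3/50) = 9349/10000 ≈ 0.934900
step 4 [4y] bond c/1=3/80: DF=(53477/50000 − 3/80·(0.958200+0.953300+0.934900))/(1+3/80) = 116/125 ≈ 0.928000
step 5 [5y] bond c/1=3/80: DF=(860149/800000 − 3/80·(0.958200+0.953300+0.934900+0.928000))/(1+3/80) = 8999/10000 ≈ 0.899900
step 6 [6y] zero: DF = P = 548/625 ≈ 0.876800
step 7 [7y] swap r/1=1526/63985: DF=(1 − 1526/63985·(0.958200+0.953300+0.934900+0.928000+0.899900+0.876800))/(1+1526/63985) = 4237/5000 ≈ 0.847400
step 8 [8y] zero: DF = P = 3987/5000 ≈ 0.797400

1 1 4791/5000
2 2 9533/10000
3 3 9349/10000
4 4 116/125
5 5 8999/10000
6 6 548/625
7 7 4237/5000
8 8 3987/5000
DF(5y) is solved at step 5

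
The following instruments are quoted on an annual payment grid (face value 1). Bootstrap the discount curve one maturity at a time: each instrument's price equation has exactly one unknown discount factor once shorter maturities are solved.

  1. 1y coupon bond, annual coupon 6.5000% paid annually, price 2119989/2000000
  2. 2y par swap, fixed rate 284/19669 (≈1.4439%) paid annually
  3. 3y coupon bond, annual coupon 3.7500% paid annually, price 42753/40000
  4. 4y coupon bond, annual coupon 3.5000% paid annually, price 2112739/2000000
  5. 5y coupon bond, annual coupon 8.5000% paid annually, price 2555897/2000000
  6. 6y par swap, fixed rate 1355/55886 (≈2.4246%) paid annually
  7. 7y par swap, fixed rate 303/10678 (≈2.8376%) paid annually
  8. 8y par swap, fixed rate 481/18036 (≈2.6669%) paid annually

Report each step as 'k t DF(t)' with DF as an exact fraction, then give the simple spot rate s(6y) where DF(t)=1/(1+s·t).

1 1 9953/10000
2 2 2429/2500
3 3 9591/10000
4 4 9217/10000
5 5 2191/2500
6 6 1729/2000
7 7 4091/5000
8 8 2019/2500
s(6y) = (1/(1729/2000) − 1)/(6) = 271/10374 ≈ 2.6123%

step 1 [1y] bond c/1=13/200: DF=(2119989/2000000 − 13/200·(0))/(1+13/200) = 9953/10000 ≈ 0.995300
step 2 [2y] swap r/1=284/19669: DF=(1 − 284/19669·(0.995300))/(1+284/19669) = 2429/2500 ≈ 0.971600
step 3 [3y] bond c/1=3/80: DF=(42753/40000 − 3/80·(0.995300+0.971600))/(1+3/80) = 9591/10000 ≈ 0.959100
step 4 [4y] bond c/1=7/200: DF=(2112739/2000000 − 7/200·(0.995300+0.971600+0.959100))/(1+7/200) = 9217/10000 ≈ 0.921700
step 5 [5y] bond c/1=17/200: DF=(2555897/2000000 − 17/200·(0.995300+0.971600+0.959100+0.921700))/(1+17/200) = 2191/2500 ≈ 0.876400
step 6 [6y] swap r/1=1355/55886: DF=(1 − 1355/55886·(0.995300+0.971600+0.959100+0.921700+0.876400))/(1+1355/55886) = 1729/2000 ≈ 0.864500
step 7 [7y] swap r/1=303/10678: DF=(1 − 303/10678·(0.995300+0.971600+0.959100+0.921700+0.876400+0.864500))/(1+303/10678) = 4091/5000 ≈ 0.818200
step 8 [8y] swap r/1=481/18036: DF=(1 − 481/18036·(0.995300+0.971600+0.959100+0.921700+0.876400+0.864500+0.818200))/(1+481/18036) = 2019/2500 ≈ 0.807600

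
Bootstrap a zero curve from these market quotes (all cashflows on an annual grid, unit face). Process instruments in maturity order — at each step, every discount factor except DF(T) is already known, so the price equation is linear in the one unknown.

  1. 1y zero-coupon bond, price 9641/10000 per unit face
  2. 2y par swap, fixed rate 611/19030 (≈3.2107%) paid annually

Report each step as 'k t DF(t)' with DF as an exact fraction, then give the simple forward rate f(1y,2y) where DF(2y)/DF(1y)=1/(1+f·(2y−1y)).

step 1 [1y] zero: DF = P = 9641/10000 ≈ 0.964100
step 2 [2y] swap r/1=611/19030: DF=(1 − 611/19030·(0.964100))/(1+611/19030) = 9389/10000 ≈ 0.938900

1 1 9641/10000
2 2 9389/10000
f(1y,2y) = ((9641/10000)/(9389/10000) − 1)/(1) = 252/9389 ≈ 2.6840%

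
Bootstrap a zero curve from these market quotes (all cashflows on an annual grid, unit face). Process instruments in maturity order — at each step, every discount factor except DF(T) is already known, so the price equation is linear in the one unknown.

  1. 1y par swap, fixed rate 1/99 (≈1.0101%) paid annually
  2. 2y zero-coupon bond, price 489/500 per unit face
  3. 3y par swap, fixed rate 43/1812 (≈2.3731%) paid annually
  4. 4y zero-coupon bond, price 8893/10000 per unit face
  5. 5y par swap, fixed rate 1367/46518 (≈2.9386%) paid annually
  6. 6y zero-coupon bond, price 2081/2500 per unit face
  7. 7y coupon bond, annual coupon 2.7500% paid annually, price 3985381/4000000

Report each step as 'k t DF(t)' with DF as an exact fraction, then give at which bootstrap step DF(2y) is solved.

step 1 [1y] swap r/1=1/99: DF=(1 − 1/99·(0))/(1+1/99) = 99/100 ≈ 0.990000
step 2 [2y] zero: DF = P = 489/500 ≈ 0.978000
step 3 [3y] swap r/1=43/1812: DF=(1 − 43/1812·(0.990000+0.978000))/(1+43/1812) = 582/625 ≈ 0.931200
step 4 [4y] zero: DF = P = 8893/10000 ≈ 0.889300
step 5 [5y] swap r/1=1367/46518: DF=(1 − 1367/46518·(0.990000+0.978000+0.931200+0.889300))/(1+1367/46518) = 8633/10000 ≈ 0.863300
step 6 [6y] zero: DF = P = 2081/2500 ≈ 0.832400
step 7 [7y] bond c/1=11/400: DF=(3985381/4000000 − 11/400·(0.990000+0.978000+0.931200+0.889300+0.863300+0.832400))/(1+11/400) = 8229/10000 ≈ 0.822900

1 1 99/100
2 2 489/500
3 3 582/625
4 4 8893/10000
5 5 8633/10000
6 6 2081/2500
7 7 8229/10000
DF(2y) is solved at step 2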